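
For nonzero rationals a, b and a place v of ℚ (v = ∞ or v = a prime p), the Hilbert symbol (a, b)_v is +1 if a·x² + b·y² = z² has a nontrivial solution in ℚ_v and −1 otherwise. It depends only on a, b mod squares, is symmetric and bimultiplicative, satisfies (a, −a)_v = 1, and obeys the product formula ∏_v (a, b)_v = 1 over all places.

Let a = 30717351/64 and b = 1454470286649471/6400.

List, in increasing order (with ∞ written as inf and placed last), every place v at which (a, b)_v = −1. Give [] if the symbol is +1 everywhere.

Mod squares: a ≡ 3413039, b ≡ 67308542119. Check v ∈ {∞, 2, 3, 5, 7, 13, 17, 23, 29, 37, 41, 43}.
v=29: a=29^1·(≡28), b=29^1·(≡25) mod 29; (28|29)=+1, (25|29)=+1; (−1)^{1·1·14}·(+1)^1·(+1)^1 = +1.
v=37: a=37^0·(≡16), b=37^1·(≡20) mod 37; (16|37)=+1, (20|37)=-1; (−1)^{0·1·18}·(+1)^1·(-1)^0 = +1.
v=5: a=5^0·(≡4), b=5^-2·(≡1) mod 5; (4|5)=+1, (1|5)=+1; (−1)^{0·-2·2}·(+1)^-2·(+1)^0 = +1.
v=43: a=43^1·(≡4), b=43^1·(≡32) mod 43; (4|43)=+1, (32|43)=-1; (−1)^{1·1·21}·(+1)^1·(-1)^1 = +1.
v=2: v_2(a)=-6, v_2(b)=-8; units ≡ 7, 7 (mod 8); ε·ε+αω+βω = 1·1+-6·0+-8·0 ≡ 1  ⇒  (a,b)_2 = -1.
v=∞: 3413039 > 0 and 67308542119 > 0  ⇒  (a,b)_∞ = +1.
v=7: a=7^1·(≡5), b=7^5·(≡5) mod 7; (5|7)=-1, (5|7)=-1; (−1)^{1·5·3}·(-1)^5·(-1)^1 = -1.
v=17: a=17^1·(≡11), b=17^1·(≡12) mod 17; (11|17)=-1, (12|17)=-1; (−1)^{1·1·8}·(-1)^1·(-1)^1 = +1.
v=23: a=23^1·(≡10), b=23^1·(≡9) mod 23; (10|23)=-1, (9|23)=+1; (−1)^{1·1·11}·(-1)^1·(+1)^1 = +1.
v=13: a=13^0·(≡11), b=13^1·(≡8) mod 13; (11|13)=-1, (8|13)=-1; (−1)^{0·1·6}·(-1)^1·(-1)^0 = -1.
v=41: a=41^0·(≡3), b=41^1·(≡33) mod 41; (3|41)=-1, (33|41)=+1; (−1)^{0·1·20}·(-1)^1·(+1)^0 = -1.
v=3: a=3^2·(≡2), b=3^2·(≡1) mod 3; (2|3)=-1, (1|3)=+1; (−1)^{2·2·1}·(-1)^2·(+1)^2 = +1.
Ram(3413039, 67308542119) = {2, 7, 13, 41}; no ℚ_2-point on the conic.

[2, 7, 13, 41]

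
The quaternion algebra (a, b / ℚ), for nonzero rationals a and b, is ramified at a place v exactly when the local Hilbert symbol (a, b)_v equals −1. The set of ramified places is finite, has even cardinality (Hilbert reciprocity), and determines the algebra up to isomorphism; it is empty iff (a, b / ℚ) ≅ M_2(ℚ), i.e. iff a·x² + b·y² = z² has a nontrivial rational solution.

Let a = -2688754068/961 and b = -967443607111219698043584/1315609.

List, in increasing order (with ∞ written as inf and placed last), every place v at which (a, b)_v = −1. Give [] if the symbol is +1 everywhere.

(a, b) ≡ (-12597, -51051) mod (ℚ^×)²; places V = {2, 3, 7, 11, 13, 17, 19, 31, 37, ∞}.
(a,b)_31: α=-2, u≡25; β=-2, v≡21 (mod 31); (25|31)=+1, (21|31)=-1; sign (−1)^0·+1^-2·-1^-2 = +1.
(a,b)_11: α=2, u≡9; β=5, v≡1 (mod 11); (9|11)=+1, (1|11)=+1; sign (−1)^0·+1^5·+1^2 = +1.
(a,b)_2: α=2, β=6; u≡3, v≡5 (mod 8); ε(u)ε(v)=1·0, αω(v)=2·1, βω(u)=6·1; sum ≡ 0  ⇒  +1.
(a,b)_∞: sgn(-12597)=−, sgn(-51051)=−, so -1.
(a,b)_7: α=2, u≡3; β=3, v≡4 (mod 7); (3|7)=-1, (4|7)=+1; sign (−1)^0·-1^3·+1^2 = -1.
(a,b)_17: α=1, u≡7; β=5, v≡14 (mod 17); (7|17)=-1, (14|17)=-1; sign (−1)^0·-1^5·-1^1 = +1.
(a,b)_37: α=0, u≡32; β=-2, v≡9 (mod 37); (32|37)=-1, (9|37)=+1; sign (−1)^0·-1^-2·+1^0 = +1.
(a,b)_3: α=3, u≡1; β=5, v≡2 (mod 3); (1|3)=+1, (2|3)=-1; sign (−1)^1·+1^5·-1^3 = +1.
(a,b)_19: α=1, u≡10; β=2, v≡3 (mod 19); (10|19)=-1, (3|19)=-1; sign (−1)^0·-1^2·-1^1 = -1.
(a,b)_13: α=1, u≡5; β=3, v≡3 (mod 13); (5|13)=-1, (3|13)=+1; sign (−1)^0·-1^3·+1^1 = -1.
(-12597, -51051 / ℚ) ramifies at {7, 13, 19, ∞}: a division algebra.

[7, 13, 19, inf]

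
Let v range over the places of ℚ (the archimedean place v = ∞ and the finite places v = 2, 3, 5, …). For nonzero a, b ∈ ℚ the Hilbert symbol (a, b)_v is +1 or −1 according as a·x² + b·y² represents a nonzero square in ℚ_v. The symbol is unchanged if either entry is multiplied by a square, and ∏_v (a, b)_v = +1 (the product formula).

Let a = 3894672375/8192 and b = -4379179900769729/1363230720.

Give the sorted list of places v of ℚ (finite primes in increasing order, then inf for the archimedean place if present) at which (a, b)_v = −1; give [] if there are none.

(a, b) ≡ (110, -80845) mod (ℚ^×)²; places V = {2, 3, 5, 11, 17, 19, 23, 37, 43, ∞}.
(a,b)_43: α=0, u≡14; β=-2, v≡11 (mod 43); (14|43)=+1, (11|43)=+1; sign (−1)^0·+1^-2·+1^0 = +1.
(a,b)_17: α=2, u≡9; β=2, v≡6 (mod 17); (9|17)=+1, (6|17)=-1; sign (−1)^0·+1^2·-1^2 = +1.
(a,b)_∞: sgn(110)=+, sgn(-80845)=−, so +1.
(a,b)_11: α=3, u≡6; β=6, v≡5 (mod 11); (6|11)=-1, (5|11)=+1; sign (−1)^0·-1^6·+1^3 = +1.
(a,b)_3: α=4, u≡2; β=-2, v≡2 (mod 3); (2|3)=-1, (2|3)=-1; sign (−1)^0·-1^-2·-1^4 = +1.
(a,b)_2: α=-13, β=-14; u≡7, v≡3 (mod 8); ε(u)ε(v)=1·1, αω(v)=-13·1, βω(u)=-14·0; sum ≡ 0  ⇒  +1.
(a,b)_37: α=0, u≡26; β=1, v≡32 (mod 37); (26|37)=+1, (32|37)=-1; sign (−1)^0·+1^1·-1^0 = +1.
(a,b)_5: α=3, u≡2; β=-1, v≡4 (mod 5); (2|5)=-1, (4|5)=+1; sign (−1)^0·-1^-1·+1^3 = -1.
(a,b)_23: α=0, u≡3; β=3, v≡1 (mod 23); (3|23)=+1, (1|23)=+1; sign (−1)^0·+1^3·+1^0 = +1.
(a,b)_19: α=0, u≡10; β=1, v≡17 (mod 19); (10|19)=-1, (17|19)=+1; sign (−1)^0·-1^1·+1^0 = -1.
|Ram(110, -80845)| = 2, even; anisotropic at {5, 19}.

[5, 19]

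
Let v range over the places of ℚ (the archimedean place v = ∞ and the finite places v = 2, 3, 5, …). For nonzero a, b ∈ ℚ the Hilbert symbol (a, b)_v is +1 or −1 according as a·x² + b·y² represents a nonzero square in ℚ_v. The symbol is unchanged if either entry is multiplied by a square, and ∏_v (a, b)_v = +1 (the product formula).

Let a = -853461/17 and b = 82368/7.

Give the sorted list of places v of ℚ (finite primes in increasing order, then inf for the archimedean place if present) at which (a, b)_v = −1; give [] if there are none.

[13, 19]

(a, b) ≡ (-1612093, 1001) mod (ℚ^×)²; places V = {2, 3, 7, 11, 13, 17, 19, 23, 31, ∞}.
(a,b)_11: α=0, u≡3; β=1, v≡9 (mod 11); (3|11)=+1, (9|11)=+1; sign (−1)^0·+1^1·+1^0 = +1.
(a,b)_31: α=1, u≡29; β=0, v≡9 (mod 31); (29|31)=-1, (9|31)=+1; sign (−1)^0·-1^0·+1^1 = +1.
(a,b)_2: α=0, β=6; u≡3, v≡1 (mod 8); ε(u)ε(v)=1·0, αω(v)=0·0, βω(u)=6·1; sum ≡ 0  ⇒  +1.
(a,b)_∞: sgn(-1612093)=−, sgn(1001)=+, so +1.
(a,b)_13: α=0, u≡7; β=1, v≡10 (mod 13); (7|13)=-1, (10|13)=+1; sign (−1)^0·-1^1·+1^0 = -1.
(a,b)_19: α=1, u≡11; β=0, v≡14 (mod 19); (11|19)=+1, (14|19)=-1; sign (−1)^0·+1^0·-1^1 = -1.
(a,b)_17: α=-1, u≡7; β=0, v≡15 (mod 17); (7|17)=-1, (15|17)=+1; sign (−1)^0·-1^0·+1^-1 = +1.
(a,b)_23: α=1, u≡9; β=0, v≡4 (mod 23); (9|23)=+1, (4|23)=+1; sign (−1)^0·+1^0·+1^1 = +1.
(a,b)_7: α=1, u≡1; β=-1, v≡6 (mod 7); (1|7)=+1, (6|7)=-1; sign (−1)^1·+1^-1·-1^1 = +1.
(a,b)_3: α=2, u≡2; β=2, v≡2 (mod 3); (2|3)=-1, (2|3)=-1; sign (−1)^0·-1^2·-1^2 = +1.
|Ram(-1612093, 1001)| = 2, even; anisotropic at {13, 19}.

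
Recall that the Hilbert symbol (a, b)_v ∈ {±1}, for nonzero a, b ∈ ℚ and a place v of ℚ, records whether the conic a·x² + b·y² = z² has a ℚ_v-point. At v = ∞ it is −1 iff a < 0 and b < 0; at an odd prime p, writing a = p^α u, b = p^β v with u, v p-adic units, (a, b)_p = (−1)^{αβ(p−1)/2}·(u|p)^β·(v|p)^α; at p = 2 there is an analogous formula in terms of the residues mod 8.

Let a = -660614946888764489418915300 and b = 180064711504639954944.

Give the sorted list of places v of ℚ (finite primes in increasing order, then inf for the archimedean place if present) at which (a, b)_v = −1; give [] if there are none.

[29, 47]

(a, b) ≡ (-12456457, 329) mod (ℚ^×)²; places V = {2, 3, 5, 7, 13, 19, 29, 37, 47, ∞}.
(a,b)_29: α=3, u≡19; β=2, v≡18 (mod 29); (19|29)=-1, (18|29)=-1; sign (−1)^0·-1^2·-1^3 = -1.
(a,b)_2: α=2, β=12; u≡7, v≡1 (mod 8); ε(u)ε(v)=1·0, αω(v)=2·0, βω(u)=12·0; sum ≡ 0  ⇒  +1.
(a,b)_47: α=1, u≡42; β=1, v≡16 (mod 47); (42|47)=+1, (16|47)=+1; sign (−1)^1·+1^1·+1^1 = -1.
(a,b)_3: α=12, u≡2; β=8, v≡2 (mod 3); (2|3)=-1, (2|3)=-1; sign (−1)^0·-1^8·-1^12 = +1.
(a,b)_13: α=1, u≡2; β=0, v≡3 (mod 13); (2|13)=-1, (3|13)=+1; sign (−1)^0·-1^0·+1^1 = +1.
(a,b)_7: α=4, u≡4; β=3, v≡6 (mod 7); (4|7)=+1, (6|7)=-1; sign (−1)^0·+1^3·-1^4 = +1.
(a,b)_37: α=3, u≡20; β=2, v≡33 (mod 37); (20|37)=-1, (33|37)=+1; sign (−1)^0·-1^2·+1^3 = +1.
(a,b)_5: α=2, u≡3; β=0, v≡4 (mod 5); (3|5)=-1, (4|5)=+1; sign (−1)^0·-1^0·+1^2 = +1.
(a,b)_19: α=3, u≡9; β=2, v≡6 (mod 19); (9|19)=+1, (6|19)=+1; sign (−1)^0·+1^2·+1^3 = +1.
(a,b)_∞: sgn(-12456457)=−, sgn(329)=+, so +1.
Ram(-12456457, 329) = {29, 47}; no ℚ_29-point on the conic.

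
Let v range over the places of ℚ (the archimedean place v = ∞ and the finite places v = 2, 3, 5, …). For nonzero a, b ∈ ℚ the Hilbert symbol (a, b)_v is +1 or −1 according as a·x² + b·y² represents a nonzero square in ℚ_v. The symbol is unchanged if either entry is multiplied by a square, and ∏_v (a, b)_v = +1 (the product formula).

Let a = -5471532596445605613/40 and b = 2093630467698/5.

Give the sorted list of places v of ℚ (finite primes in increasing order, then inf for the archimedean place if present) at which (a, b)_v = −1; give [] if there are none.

Mod squares: a ≡ -770, b ≡ 5610. Check v ∈ {∞, 2, 3, 5, 7, 11, 17}.
v=17: a=17^4·(≡12), b=17^3·(≡5) mod 17; (12|17)=-1, (5|17)=-1; (−1)^{4·3·8}·(-1)^3·(-1)^4 = -1.
v=7: a=7^3·(≡1), b=7^2·(≡5) mod 7; (1|7)=+1, (5|7)=-1; (−1)^{3·2·3}·(+1)^2·(-1)^3 = -1.
v=3: a=3^4·(≡1), b=3^3·(≡1) mod 3; (1|3)=+1, (1|3)=+1; (−1)^{4·3·1}·(+1)^3·(+1)^4 = +1.
v=∞: -770 < 0 and 5610 > 0  ⇒  (a,b)_∞ = +1.
v=5: a=5^-1·(≡4), b=5^-1·(≡3) mod 5; (4|5)=+1, (3|5)=-1; (−1)^{-1·-1·2}·(+1)^-1·(-1)^-1 = -1.
v=2: v_2(a)=-3, v_2(b)=1; units ≡ 7, 5 (mod 8); ε·ε+αω+βω = 1·0+-3·1+1·0 ≡ 1  ⇒  (a,b)_2 = -1.
v=11: a=11^9·(≡7), b=11^5·(≡4) mod 11; (7|11)=-1, (4|11)=+1; (−1)^{9·5·5}·(-1)^5·(+1)^9 = +1.
Ram(-770, 5610) = {2, 5, 7, 17}; no ℚ_2-point on the conic.

[2, 5, 7, 17]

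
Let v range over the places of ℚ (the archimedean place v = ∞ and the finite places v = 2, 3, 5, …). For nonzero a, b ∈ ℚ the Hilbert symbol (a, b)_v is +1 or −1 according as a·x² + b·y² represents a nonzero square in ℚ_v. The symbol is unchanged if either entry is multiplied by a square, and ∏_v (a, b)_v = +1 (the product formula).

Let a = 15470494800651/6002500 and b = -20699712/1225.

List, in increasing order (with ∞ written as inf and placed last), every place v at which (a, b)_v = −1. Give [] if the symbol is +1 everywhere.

(a, b) ≡ (11, -33) mod (ℚ^×)²; places V = {2, 3, 5, 7, 11, ∞}.
(a,b)_5: α=-4, u≡4; β=-2, v≡2 (mod 5); (4|5)=+1, (2|5)=-1; sign (−1)^0·+1^-2·-1^-4 = +1.
(a,b)_11: α=9, u≡3; β=3, v≡6 (mod 11); (3|11)=+1, (6|11)=-1; sign (−1)^1·+1^3·-1^9 = +1.
(a,b)_2: α=-2, β=6; u≡3, v≡7 (mod 8); ε(u)ε(v)=1·1, αω(v)=-2·0, βω(u)=6·1; sum ≡ 1  ⇒  -1.
(a,b)_3: α=8, u≡2; β=5, v≡1 (mod 3); (2|3)=-1, (1|3)=+1; sign (−1)^0·-1^5·+1^8 = -1.
(a,b)_∞: sgn(11)=+, sgn(-33)=−, so +1.
(a,b)_7: α=-4, u≡2; β=-2, v≡4 (mod 7); (2|7)=+1, (4|7)=+1; sign (−1)^0·+1^-2·+1^-4 = +1.
(11, -33 / ℚ) ramifies at {2, 3}: a division algebra.

[2, 3]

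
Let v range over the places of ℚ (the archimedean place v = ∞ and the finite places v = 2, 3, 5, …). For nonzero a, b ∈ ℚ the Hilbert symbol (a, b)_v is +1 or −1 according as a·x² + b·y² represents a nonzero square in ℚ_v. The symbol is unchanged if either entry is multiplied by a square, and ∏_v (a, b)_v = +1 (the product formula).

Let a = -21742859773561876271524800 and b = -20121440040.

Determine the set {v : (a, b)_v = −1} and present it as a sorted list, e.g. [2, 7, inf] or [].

[3, 5, 13, 17, 19, inf]

Mod squares: a ≡ -663, b ≡ -214890. Check v ∈ {∞, 2, 3, 5, 13, 17, 19, 29}.
v=19: a=19^2·(≡10), b=19^1·(≡18) mod 19; (10|19)=-1, (18|19)=-1; (−1)^{2·1·9}·(-1)^1·(-1)^2 = -1.
v=∞: -663 < 0 and -214890 < 0  ⇒  (a,b)_∞ = -1.
v=13: a=13^3·(≡10), b=13^1·(≡8) mod 13; (10|13)=+1, (8|13)=-1; (−1)^{3·1·6}·(+1)^1·(-1)^3 = -1.
v=5: a=5^2·(≡3), b=5^1·(≡2) mod 5; (3|5)=-1, (2|5)=-1; (−1)^{2·1·2}·(-1)^1·(-1)^2 = -1.
v=2: v_2(a)=6, v_2(b)=3; units ≡ 1, 3 (mod 8); ε·ε+αω+βω = 0·1+6·1+3·0 ≡ 0  ⇒  (a,b)_2 = +1.
v=29: a=29^2·(≡24), b=29^1·(≡17) mod 29; (24|29)=+1, (17|29)=-1; (−1)^{2·1·14}·(+1)^1·(-1)^2 = +1.
v=17: a=17^5·(≡11), b=17^2·(≡7) mod 17; (11|17)=-1, (7|17)=-1; (−1)^{5·2·8}·(-1)^2·(-1)^5 = -1.
v=3: a=3^15·(≡1), b=3^5·(≡1) mod 3; (1|3)=+1, (1|3)=+1; (−1)^{15·5·1}·(+1)^5·(+1)^15 = -1.
(-663, -214890 / ℚ) ramifies at {3, 5, 13, 17, 19, ∞}: a division algebra.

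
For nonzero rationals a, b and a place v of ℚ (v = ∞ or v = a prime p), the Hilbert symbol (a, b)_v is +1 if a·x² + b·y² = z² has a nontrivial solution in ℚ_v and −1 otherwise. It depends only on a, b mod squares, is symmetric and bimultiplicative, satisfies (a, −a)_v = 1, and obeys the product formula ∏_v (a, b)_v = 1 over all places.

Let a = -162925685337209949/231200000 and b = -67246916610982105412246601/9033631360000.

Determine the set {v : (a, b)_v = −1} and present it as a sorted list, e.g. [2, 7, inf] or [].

Mod squares: a ≡ -105, b ≡ -26961. Check v ∈ {∞, 2, 3, 5, 7, 11, 13, 17, 19, 43}.
v=13: a=13^0·(≡3), b=13^-2·(≡3) mod 13; (3|13)=+1, (3|13)=+1; (−1)^{0·-2·6}·(+1)^-2·(+1)^0 = +1.
v=43: a=43^2·(≡31), b=43^3·(≡29) mod 43; (31|43)=+1, (29|43)=-1; (−1)^{2·3·21}·(+1)^3·(-1)^2 = +1.
v=17: a=17^-2·(≡12), b=17^-4·(≡16) mod 17; (12|17)=-1, (16|17)=+1; (−1)^{-2·-4·8}·(-1)^-4·(+1)^-2 = +1.
v=7: a=7^1·(≡6), b=7^2·(≡3) mod 7; (6|7)=-1, (3|7)=-1; (−1)^{1·2·3}·(-1)^2·(-1)^1 = -1.
v=2: v_2(a)=-8, v_2(b)=-10; units ≡ 7, 7 (mod 8); ε·ε+αω+βω = 1·1+-8·0+-10·0 ≡ 1  ⇒  (a,b)_2 = -1.
v=19: a=19^2·(≡4), b=19^3·(≡5) mod 19; (4|19)=+1, (5|19)=+1; (−1)^{2·3·9}·(+1)^3·(+1)^2 = +1.
v=∞: -105 < 0 and -26961 < 0  ⇒  (a,b)_∞ = -1.
v=11: a=11^6·(≡5), b=11^7·(≡10) mod 11; (5|11)=+1, (10|11)=-1; (−1)^{6·7·5}·(+1)^7·(-1)^6 = +1.
v=5: a=5^-5·(≡4), b=5^-4·(≡4) mod 5; (4|5)=+1, (4|5)=+1; (−1)^{-5·-4·2}·(+1)^-4·(+1)^-5 = +1.
v=3: a=3^9·(≡1), b=3^17·(≡1) mod 3; (1|3)=+1, (1|3)=+1; (−1)^{9·17·1}·(+1)^17·(+1)^9 = -1.
Ram(-105, -26961) = {2, 3, 7, ∞}; no ℚ_2-point on the conic.

[2, 3, 7, inf]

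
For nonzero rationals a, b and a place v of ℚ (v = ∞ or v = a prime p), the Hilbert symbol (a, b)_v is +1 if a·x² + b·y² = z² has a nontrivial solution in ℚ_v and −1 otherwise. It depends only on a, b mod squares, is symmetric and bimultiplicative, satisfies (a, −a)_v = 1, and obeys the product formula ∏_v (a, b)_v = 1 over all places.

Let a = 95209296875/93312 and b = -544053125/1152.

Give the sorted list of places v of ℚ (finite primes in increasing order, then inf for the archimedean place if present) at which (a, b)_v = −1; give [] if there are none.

Mod squares: a ≡ 248710, b ≡ -35530. Check v ∈ {∞, 2, 3, 5, 7, 11, 17, 19}.
v=11: a=11^1·(≡9), b=11^1·(≡3) mod 11; (9|11)=+1, (3|11)=+1; (−1)^{1·1·5}·(+1)^1·(+1)^1 = -1.
v=5: a=5^7·(≡2), b=5^5·(≡4) mod 5; (2|5)=-1, (4|5)=+1; (−1)^{7·5·2}·(-1)^5·(+1)^7 = -1.
v=7: a=7^3·(≡3), b=7^2·(≡4) mod 7; (3|7)=-1, (4|7)=+1; (−1)^{3·2·3}·(-1)^2·(+1)^3 = +1.
v=19: a=19^1·(≡3), b=19^1·(≡1) mod 19; (3|19)=-1, (1|19)=+1; (−1)^{1·1·9}·(-1)^1·(+1)^1 = +1.
v=3: a=3^-6·(≡1), b=3^-2·(≡2) mod 3; (1|3)=+1, (2|3)=-1; (−1)^{-6·-2·1}·(+1)^-2·(-1)^-6 = +1.
v=2: v_2(a)=-7, v_2(b)=-7; units ≡ 3, 3 (mod 8); ε·ε+αω+βω = 1·1+-7·1+-7·1 ≡ 1  ⇒  (a,b)_2 = -1.
v=∞: 248710 > 0 and -35530 < 0  ⇒  (a,b)_∞ = +1.
v=17: a=17^1·(≡3), b=17^1·(≡16) mod 17; (3|17)=-1, (16|17)=+1; (−1)^{1·1·8}·(-1)^1·(+1)^1 = -1.
|Ram(248710, -35530)| = 4, even; anisotropic at {2, 5, 11, 17}.

[2, 5, 11, 17]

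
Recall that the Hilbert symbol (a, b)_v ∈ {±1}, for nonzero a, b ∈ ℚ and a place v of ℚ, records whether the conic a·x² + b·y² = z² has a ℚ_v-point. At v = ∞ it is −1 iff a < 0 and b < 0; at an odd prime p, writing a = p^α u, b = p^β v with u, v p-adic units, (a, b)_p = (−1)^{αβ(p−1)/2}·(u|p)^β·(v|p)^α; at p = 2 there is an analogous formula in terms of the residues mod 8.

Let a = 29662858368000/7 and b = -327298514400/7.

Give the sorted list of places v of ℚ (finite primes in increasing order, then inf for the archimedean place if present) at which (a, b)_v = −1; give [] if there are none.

[5, 11]

Mod squares: a ≡ 7315, b ≡ -3458. Check v ∈ {∞, 2, 3, 5, 7, 11, 13, 19}.
v=11: a=11^1·(≡5), b=11^2·(≡6) mod 11; (5|11)=+1, (6|11)=-1; (−1)^{1·2·5}·(+1)^2·(-1)^1 = -1.
v=7: a=7^-1·(≡4), b=7^-1·(≡3) mod 7; (4|7)=+1, (3|7)=-1; (−1)^{-1·-1·3}·(+1)^-1·(-1)^-1 = +1.
v=∞: 7315 > 0 and -3458 < 0  ⇒  (a,b)_∞ = +1.
v=19: a=19^1·(≡5), b=19^1·(≡13) mod 19; (5|19)=+1, (13|19)=-1; (−1)^{1·1·9}·(+1)^1·(-1)^1 = +1.
v=13: a=13^2·(≡10), b=13^3·(≡6) mod 13; (10|13)=+1, (6|13)=-1; (−1)^{2·3·6}·(+1)^3·(-1)^2 = +1.
v=3: a=3^8·(≡1), b=3^4·(≡1) mod 3; (1|3)=+1, (1|3)=+1; (−1)^{8·4·1}·(+1)^4·(+1)^8 = +1.
v=5: a=5^3·(≡2), b=5^2·(≡2) mod 5; (2|5)=-1, (2|5)=-1; (−1)^{3·2·2}·(-1)^2·(-1)^3 = -1.
v=2: v_2(a)=10, v_2(b)=5; units ≡ 3, 7 (mod 8); ε·ε+αω+βω = 1·1+10·0+5·1 ≡ 0  ⇒  (a,b)_2 = +1.
(7315, -3458 / ℚ) ramifies at {5, 11}: a division algebra.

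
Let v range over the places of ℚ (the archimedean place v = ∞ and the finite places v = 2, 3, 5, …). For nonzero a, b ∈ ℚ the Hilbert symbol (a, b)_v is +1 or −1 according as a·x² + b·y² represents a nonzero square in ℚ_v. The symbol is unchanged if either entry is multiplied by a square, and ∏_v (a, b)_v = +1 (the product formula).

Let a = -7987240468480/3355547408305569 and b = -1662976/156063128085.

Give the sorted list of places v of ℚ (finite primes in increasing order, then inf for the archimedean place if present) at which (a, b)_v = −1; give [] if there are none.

Mod squares: a ≡ -70, b ≡ -34510. Check v ∈ {∞, 2, 3, 5, 7, 13, 17, 23, 29}.
v=2: v_2(a)=15, v_2(b)=13; units ≡ 5, 1 (mod 8); ε·ε+αω+βω = 0·0+15·0+13·1 ≡ 1  ⇒  (a,b)_2 = -1.
v=3: a=3^-4·(≡2), b=3^-8·(≡2) mod 3; (2|3)=-1, (2|3)=-1; (−1)^{-4·-8·1}·(-1)^-8·(-1)^-4 = +1.
v=17: a=17^0·(≡16), b=17^-1·(≡12) mod 17; (16|17)=+1, (12|17)=-1; (−1)^{0·-1·8}·(+1)^-1·(-1)^0 = +1.
v=29: a=29^2·(≡27), b=29^1·(≡25) mod 29; (27|29)=-1, (25|29)=+1; (−1)^{2·1·14}·(-1)^1·(+1)^2 = -1.
v=5: a=5^1·(≡1), b=5^-1·(≡2) mod 5; (1|5)=+1, (2|5)=-1; (−1)^{1·-1·2}·(+1)^-1·(-1)^1 = -1.
v=∞: -70 < 0 and -34510 < 0  ⇒  (a,b)_∞ = -1.
v=23: a=23^-10·(≡22), b=23^-4·(≡4) mod 23; (22|23)=-1, (4|23)=+1; (−1)^{-10·-4·11}·(-1)^-4·(+1)^-10 = +1.
v=7: a=7^3·(≡2), b=7^1·(≡3) mod 7; (2|7)=+1, (3|7)=-1; (−1)^{3·1·3}·(+1)^1·(-1)^3 = +1.
v=13: a=13^2·(≡8), b=13^0·(≡7) mod 13; (8|13)=-1, (7|13)=-1; (−1)^{2·0·6}·(-1)^0·(-1)^2 = +1.
Ram(-70, -34510) = {2, 5, 29, ∞}; no ℚ_2-point on the conic.

[2, 5, 29, inf]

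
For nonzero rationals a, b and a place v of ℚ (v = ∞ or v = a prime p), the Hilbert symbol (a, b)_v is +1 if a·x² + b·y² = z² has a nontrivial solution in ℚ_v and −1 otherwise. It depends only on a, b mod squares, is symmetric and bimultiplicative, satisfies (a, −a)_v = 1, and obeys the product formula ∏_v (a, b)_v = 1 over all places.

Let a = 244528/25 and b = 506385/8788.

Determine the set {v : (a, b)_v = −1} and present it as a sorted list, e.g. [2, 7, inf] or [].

Mod squares: a ≡ 15283, b ≡ 6045. Check v ∈ {∞, 2, 3, 5, 11, 13, 17, 29, 31}.
v=11: a=11^0·(≡3), b=11^2·(≡6) mod 11; (3|11)=+1, (6|11)=-1; (−1)^{0·2·5}·(+1)^2·(-1)^0 = +1.
v=31: a=31^1·(≡8), b=31^1·(≡4) mod 31; (8|31)=+1, (4|31)=+1; (−1)^{1·1·15}·(+1)^1·(+1)^1 = -1.
v=2: v_2(a)=4, v_2(b)=-2; units ≡ 3, 5 (mod 8); ε·ε+αω+βω = 1·0+4·1+-2·1 ≡ 0  ⇒  (a,b)_2 = +1.
v=3: a=3^0·(≡1), b=3^3·(≡2) mod 3; (1|3)=+1, (2|3)=-1; (−1)^{0·3·1}·(+1)^3·(-1)^0 = +1.
v=29: a=29^1·(≡9), b=29^0·(≡16) mod 29; (9|29)=+1, (16|29)=+1; (−1)^{1·0·14}·(+1)^0·(+1)^1 = +1.
v=17: a=17^1·(≡13), b=17^0·(≡11) mod 17; (13|17)=+1, (11|17)=-1; (−1)^{1·0·8}·(+1)^0·(-1)^1 = -1.
v=13: a=13^0·(≡2), b=13^-3·(≡12) mod 13; (2|13)=-1, (12|13)=+1; (−1)^{0·-3·6}·(-1)^-3·(+1)^0 = -1.
v=5: a=5^-2·(≡3), b=5^1·(≡4) mod 5; (3|5)=-1, (4|5)=+1; (−1)^{-2·1·2}·(-1)^1·(+1)^-2 = -1.
v=∞: 15283 > 0 and 6045 > 0  ⇒  (a,b)_∞ = +1.
(15283, 6045 / ℚ) ramifies at {5, 13, 17, 31}: a division algebra.

[5, 13, 17, 31]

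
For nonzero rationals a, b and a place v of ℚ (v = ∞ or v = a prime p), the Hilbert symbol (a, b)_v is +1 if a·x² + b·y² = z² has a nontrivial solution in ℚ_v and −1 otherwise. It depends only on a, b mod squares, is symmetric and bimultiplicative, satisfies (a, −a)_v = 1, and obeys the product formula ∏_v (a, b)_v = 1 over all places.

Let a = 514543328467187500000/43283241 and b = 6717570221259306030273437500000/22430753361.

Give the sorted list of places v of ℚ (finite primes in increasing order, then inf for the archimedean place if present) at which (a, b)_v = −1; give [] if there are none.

[5, 13]

(a, b) ≡ (190, 2470) mod (ℚ^×)²; places V = {2, 3, 5, 11, 13, 17, 19, 41, 43, ∞}.
(a,b)_5: α=11, u≡3; β=19, v≡4 (mod 5); (3|5)=-1, (4|5)=+1; sign (−1)^0·-1^19·+1^11 = -1.
(a,b)_17: α=-2, u≡5; β=0, v≡14 (mod 17); (5|17)=-1, (14|17)=-1; sign (−1)^0·-1^0·-1^-2 = +1.
(a,b)_∞: sgn(190)=+, sgn(2470)=+, so +1.
(a,b)_3: α=-4, u≡1; β=-8, v≡1 (mod 3); (1|3)=+1, (1|3)=+1; sign (−1)^0·+1^-8·+1^-4 = +1.
(a,b)_11: α=0, u≡3; β=2, v≡10 (mod 11); (3|11)=+1, (10|11)=-1; sign (−1)^0·+1^2·-1^0 = +1.
(a,b)_43: α=-2, u≡34; β=-4, v≡22 (mod 43); (34|43)=-1, (22|43)=-1; sign (−1)^0·-1^-4·-1^-2 = +1.
(a,b)_19: α=3, u≡12; β=5, v≡7 (mod 19); (12|19)=-1, (7|19)=+1; sign (−1)^1·-1^5·+1^3 = +1.
(a,b)_41: α=2, u≡14; β=4, v≡39 (mod 41); (14|41)=-1, (39|41)=+1; sign (−1)^0·-1^4·+1^2 = +1.
(a,b)_13: α=4, u≡2; β=1, v≡7 (mod 13); (2|13)=-1, (7|13)=-1; sign (−1)^0·-1^1·-1^4 = -1.
(a,b)_2: α=5, β=5; u≡7, v≡3 (mod 8); ε(u)ε(v)=1·1, αω(v)=5·1, βω(u)=5·0; sum ≡ 0  ⇒  +1.
Ram(190, 2470) = {5, 13}; no ℚ_5-point on the conic.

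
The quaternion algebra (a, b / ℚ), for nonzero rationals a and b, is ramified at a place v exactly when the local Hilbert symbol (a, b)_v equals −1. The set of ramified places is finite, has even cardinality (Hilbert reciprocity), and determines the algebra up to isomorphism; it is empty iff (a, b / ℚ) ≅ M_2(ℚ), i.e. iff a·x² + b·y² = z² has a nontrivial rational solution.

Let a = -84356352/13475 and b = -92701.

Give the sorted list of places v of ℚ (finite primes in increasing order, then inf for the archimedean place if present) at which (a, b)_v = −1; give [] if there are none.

[11, 19, 47, inf]

(a, b) ≡ (-402743, -92701) mod (ℚ^×)²; places V = {2, 3, 5, 7, 11, 17, 19, 41, 47, ∞}.
(a,b)_17: α=0, u≡1; β=1, v≡4 (mod 17); (1|17)=+1, (4|17)=+1; sign (−1)^0·+1^1·+1^0 = +1.
(a,b)_7: α=-2, u≡2; β=1, v≡1 (mod 7); (2|7)=+1, (1|7)=+1; sign (−1)^0·+1^1·+1^-2 = +1.
(a,b)_3: α=2, u≡1; β=0, v≡2 (mod 3); (1|3)=+1, (2|3)=-1; sign (−1)^0·+1^0·-1^2 = +1.
(a,b)_47: α=1, u≡12; β=0, v≡30 (mod 47); (12|47)=+1, (30|47)=-1; sign (−1)^0·+1^0·-1^1 = -1.
(a,b)_5: α=-2, u≡2; β=0, v≡4 (mod 5); (2|5)=-1, (4|5)=+1; sign (−1)^0·-1^0·+1^-2 = +1.
(a,b)_19: α=1, u≡9; β=1, v≡4 (mod 19); (9|19)=+1, (4|19)=+1; sign (−1)^1·+1^1·+1^1 = -1.
(a,b)_∞: sgn(-402743)=−, sgn(-92701)=−, so -1.
(a,b)_11: α=-1, u≡2; β=0, v≡7 (mod 11); (2|11)=-1, (7|11)=-1; sign (−1)^0·-1^0·-1^-1 = -1.
(a,b)_2: α=8, β=0; u≡1, v≡3 (mod 8); ε(u)ε(v)=0·1, αω(v)=8·1, βω(u)=0·0; sum ≡ 0  ⇒  +1.
(a,b)_41: α=1, u≡30; β=1, v≡35 (mod 41); (30|41)=-1, (35|41)=-1; sign (−1)^0·-1^1·-1^1 = +1.
(-402743, -92701 / ℚ) ramifies at {11, 19, 47, ∞}: a division algebra.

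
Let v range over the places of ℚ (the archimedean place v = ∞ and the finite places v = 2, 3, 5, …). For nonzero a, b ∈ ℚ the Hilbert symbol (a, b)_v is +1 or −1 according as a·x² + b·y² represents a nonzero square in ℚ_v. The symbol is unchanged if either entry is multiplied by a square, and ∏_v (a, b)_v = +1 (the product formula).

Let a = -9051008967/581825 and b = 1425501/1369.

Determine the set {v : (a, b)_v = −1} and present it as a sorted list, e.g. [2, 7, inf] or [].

[7, 11, 17, 23]

(a, b) ≡ (-391391, 1309) mod (ℚ^×)²; places V = {2, 3, 5, 7, 11, 13, 17, 19, 23, 37, ∞}.
(a,b)_19: α=2, u≡7; β=0, v≡7 (mod 19); (7|19)=+1, (7|19)=+1; sign (−1)^0·+1^0·+1^2 = +1.
(a,b)_11: α=3, u≡5; β=3, v≡3 (mod 11); (5|11)=+1, (3|11)=+1; sign (−1)^1·+1^3·+1^3 = -1.
(a,b)_7: α=1, u≡5; β=1, v≡5 (mod 7); (5|7)=-1, (5|7)=-1; sign (−1)^1·-1^1·-1^1 = -1.
(a,b)_23: α=1, u≡3; β=0, v≡14 (mod 23); (3|23)=+1, (14|23)=-1; sign (−1)^0·+1^0·-1^1 = -1.
(a,b)_3: α=2, u≡1; β=2, v≡1 (mod 3); (1|3)=+1, (1|3)=+1; sign (−1)^0·+1^2·+1^2 = +1.
(a,b)_37: α=-2, u≡35; β=-2, v≡2 (mod 37); (35|37)=-1, (2|37)=-1; sign (−1)^0·-1^-2·-1^-2 = +1.
(a,b)_2: α=0, β=0; u≡1, v≡5 (mod 8); ε(u)ε(v)=0·0, αω(v)=0·1, βω(u)=0·0; sum ≡ 0  ⇒  +1.
(a,b)_∞: sgn(-391391)=−, sgn(1309)=+, so +1.
(a,b)_5: α=-2, u≡1; β=0, v≡4 (mod 5); (1|5)=+1, (4|5)=+1; sign (−1)^0·+1^0·+1^-2 = +1.
(a,b)_17: α=-1, u≡12; β=1, v≡1 (mod 17); (12|17)=-1, (1|17)=+1; sign (−1)^0·-1^1·+1^-1 = -1.
(a,b)_13: α=1, u≡9; β=0, v≡3 (mod 13); (9|13)=+1, (3|13)=+1; sign (−1)^0·+1^0·+1^1 = +1.
|Ram(-391391, 1309)| = 4, even; anisotropic at {7, 11, 17, 23}.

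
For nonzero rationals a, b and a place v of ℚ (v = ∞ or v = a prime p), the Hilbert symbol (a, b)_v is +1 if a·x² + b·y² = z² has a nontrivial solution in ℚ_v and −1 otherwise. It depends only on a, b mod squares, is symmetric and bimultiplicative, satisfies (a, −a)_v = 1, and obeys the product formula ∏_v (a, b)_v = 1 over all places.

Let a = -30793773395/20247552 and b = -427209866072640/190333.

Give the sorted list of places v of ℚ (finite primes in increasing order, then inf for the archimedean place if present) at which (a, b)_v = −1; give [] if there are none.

Mod squares: a ≡ -1377935, b ≡ -1313845. Check v ∈ {∞, 2, 3, 5, 7, 11, 13, 17, 29, 41, 43}.
v=43: a=43^1·(≡29), b=43^2·(≡37) mod 43; (29|43)=-1, (37|43)=-1; (−1)^{1·2·21}·(-1)^2·(-1)^1 = -1.
v=41: a=41^0·(≡29), b=41^1·(≡3) mod 41; (29|41)=-1, (3|41)=-1; (−1)^{0·1·20}·(-1)^1·(-1)^0 = -1.
v=3: a=3^-2·(≡1), b=3^6·(≡2) mod 3; (1|3)=+1, (2|3)=-1; (−1)^{-2·6·1}·(+1)^6·(-1)^-2 = +1.
v=11: a=11^2·(≡6), b=11^-4·(≡10) mod 11; (6|11)=-1, (10|11)=-1; (−1)^{2·-4·5}·(-1)^-4·(-1)^2 = +1.
v=2: v_2(a)=-10, v_2(b)=6; units ≡ 1, 3 (mod 8); ε·ε+αω+βω = 0·1+-10·1+6·0 ≡ 0  ⇒  (a,b)_2 = +1.
v=29: a=29^1·(≡9), b=29^1·(≡16) mod 29; (9|29)=+1, (16|29)=+1; (−1)^{1·1·14}·(+1)^1·(+1)^1 = +1.
v=5: a=5^1·(≡3), b=5^1·(≡4) mod 5; (3|5)=-1, (4|5)=+1; (−1)^{1·1·2}·(-1)^1·(+1)^1 = -1.
v=13: a=13^-3·(≡8), b=13^-1·(≡4) mod 13; (8|13)=-1, (4|13)=+1; (−1)^{-3·-1·6}·(-1)^-1·(+1)^-3 = -1.
v=17: a=17^1·(≡4), b=17^1·(≡14) mod 17; (4|17)=+1, (14|17)=-1; (−1)^{1·1·8}·(+1)^1·(-1)^1 = -1.
v=7: a=7^4·(≡4), b=7^2·(≡5) mod 7; (4|7)=+1, (5|7)=-1; (−1)^{4·2·3}·(+1)^2·(-1)^4 = +1.
v=∞: -1377935 < 0 and -1313845 < 0  ⇒  (a,b)_∞ = -1.
(-1377935, -1313845 / ℚ) ramifies at {5, 13, 17, 41, 43, ∞}: a division algebra.

[5, 13, 17, 41, 43, inf]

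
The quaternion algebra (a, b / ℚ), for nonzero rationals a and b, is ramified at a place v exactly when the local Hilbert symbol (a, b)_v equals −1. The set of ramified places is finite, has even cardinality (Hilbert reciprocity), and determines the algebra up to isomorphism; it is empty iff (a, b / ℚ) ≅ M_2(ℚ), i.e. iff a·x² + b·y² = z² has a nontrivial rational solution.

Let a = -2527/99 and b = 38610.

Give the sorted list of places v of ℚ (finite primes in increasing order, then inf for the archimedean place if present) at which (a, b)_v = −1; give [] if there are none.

[2, 5, 7, 11]

(a, b) ≡ (-77, 4290) mod (ℚ^×)²; places V = {2, 3, 5, 7, 11, 13, 19, ∞}.
(a,b)_5: α=0, u≡2; β=1, v≡2 (mod 5); (2|5)=-1, (2|5)=-1; sign (−1)^0·-1^1·-1^0 = -1.
(a,b)_7: α=1, u≡3; β=0, v≡5 (mod 7); (3|7)=-1, (5|7)=-1; sign (−1)^0·-1^0·-1^1 = -1.
(a,b)_2: α=0, β=1; u≡3, v≡1 (mod 8); ε(u)ε(v)=1·0, αω(v)=0·0, βω(u)=1·1; sum ≡ 1  ⇒  -1.
(a,b)_13: α=0, u≡1; β=1, v≡6 (mod 13); (1|13)=+1, (6|13)=-1; sign (−1)^0·+1^1·-1^0 = +1.
(a,b)_3: α=-2, u≡1; β=3, v≡2 (mod 3); (1|3)=+1, (2|3)=-1; sign (−1)^0·+1^3·-1^-2 = +1.
(a,b)_∞: sgn(-77)=−, sgn(4290)=+, so +1.
(a,b)_19: α=2, u≡3; β=0, v≡2 (mod 19); (3|19)=-1, (2|19)=-1; sign (−1)^0·-1^0·-1^2 = +1.
(a,b)_11: α=-1, u≡4; β=1, v≡1 (mod 11); (4|11)=+1, (1|11)=+1; sign (−1)^1·+1^1·+1^-1 = -1.
Ram(-77, 4290) = {2, 5, 7, 11}; no ℚ_2-point on the conic.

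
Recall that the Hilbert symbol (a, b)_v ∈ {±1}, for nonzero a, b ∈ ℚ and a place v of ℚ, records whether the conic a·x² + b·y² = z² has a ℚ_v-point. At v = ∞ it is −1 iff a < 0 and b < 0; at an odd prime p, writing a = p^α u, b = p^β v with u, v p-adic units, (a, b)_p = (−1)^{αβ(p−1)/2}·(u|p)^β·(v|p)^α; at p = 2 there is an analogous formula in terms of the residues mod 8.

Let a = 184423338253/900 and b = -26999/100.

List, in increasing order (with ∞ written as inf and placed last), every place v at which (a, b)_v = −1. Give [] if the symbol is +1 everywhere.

[11, 29]

(a, b) ≡ (253, -551) mod (ℚ^×)²; places V = {2, 3, 5, 7, 11, 19, 23, 29, ∞}.
(a,b)_5: α=-2, u≡3; β=-2, v≡4 (mod 5); (3|5)=-1, (4|5)=+1; sign (−1)^0·-1^-2·+1^-2 = +1.
(a,b)_11: α=1, u≡4; β=0, v≡6 (mod 11); (4|11)=+1, (6|11)=-1; sign (−1)^0·+1^0·-1^1 = -1.
(a,b)_29: α=2, u≡15; β=1, v≡2 (mod 29); (15|29)=-1, (2|29)=-1; sign (−1)^0·-1^1·-1^2 = -1.
(a,b)_∞: sgn(253)=+, sgn(-551)=−, so +1.
(a,b)_19: α=2, u≡11; β=1, v≡16 (mod 19); (11|19)=+1, (16|19)=+1; sign (−1)^0·+1^1·+1^2 = +1.
(a,b)_23: α=1, u≡10; β=0, v≡9 (mod 23); (10|23)=-1, (9|23)=+1; sign (−1)^0·-1^0·+1^1 = +1.
(a,b)_2: α=-2, β=-2; u≡5, v≡1 (mod 8); ε(u)ε(v)=0·0, αω(v)=-2·0, βω(u)=-2·1; sum ≡ 0  ⇒  +1.
(a,b)_7: α=4, u≡1; β=2, v≡1 (mod 7); (1|7)=+1, (1|7)=+1; sign (−1)^0·+1^2·+1^4 = +1.
(a,b)_3: α=-2, u≡1; β=0, v≡1 (mod 3); (1|3)=+1, (1|3)=+1; sign (−1)^0·+1^0·+1^-2 = +1.
|Ram(253, -551)| = 2, even; anisotropic at {11, 29}.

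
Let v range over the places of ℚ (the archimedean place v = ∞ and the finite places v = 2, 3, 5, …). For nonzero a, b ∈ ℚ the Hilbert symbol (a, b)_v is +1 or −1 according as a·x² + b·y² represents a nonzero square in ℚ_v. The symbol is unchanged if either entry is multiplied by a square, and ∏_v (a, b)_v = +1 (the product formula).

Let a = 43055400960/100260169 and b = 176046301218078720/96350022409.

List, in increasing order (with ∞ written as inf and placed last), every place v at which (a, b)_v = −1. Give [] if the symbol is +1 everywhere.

Mod squares: a ≡ 4290, b ≡ 130. Check v ∈ {∞, 2, 3, 5, 11, 13, 17, 19, 31}.
v=13: a=13^1·(≡6), b=13^1·(≡10) mod 13; (6|13)=-1, (10|13)=+1; (−1)^{1·1·6}·(-1)^1·(+1)^1 = -1.
v=19: a=19^-2·(≡15), b=19^-2·(≡16) mod 19; (15|19)=-1, (16|19)=+1; (−1)^{-2·-2·9}·(-1)^-2·(+1)^-2 = +1.
v=3: a=3^5·(≡2), b=3^6·(≡1) mod 3; (2|3)=-1, (1|3)=+1; (−1)^{5·6·1}·(-1)^6·(+1)^5 = +1.
v=17: a=17^-2·(≡6), b=17^-2·(≡6) mod 17; (6|17)=-1, (6|17)=-1; (−1)^{-2·-2·8}·(-1)^-2·(-1)^-2 = +1.
v=31: a=31^-2·(≡22), b=31^-4·(≡23) mod 31; (22|31)=-1, (23|31)=-1; (−1)^{-2·-4·15}·(-1)^-4·(-1)^-2 = +1.
v=11: a=11^3·(≡1), b=11^6·(≡9) mod 11; (1|11)=+1, (9|11)=+1; (−1)^{3·6·5}·(+1)^6·(+1)^3 = +1.
v=5: a=5^1·(≡3), b=5^1·(≡1) mod 5; (3|5)=-1, (1|5)=+1; (−1)^{1·1·2}·(-1)^1·(+1)^1 = -1.
v=∞: 4290 > 0 and 130 > 0  ⇒  (a,b)_∞ = +1.
v=2: v_2(a)=11, v_2(b)=21; units ≡ 1, 1 (mod 8); ε·ε+αω+βω = 0·0+11·0+21·0 ≡ 0  ⇒  (a,b)_2 = +1.
(4290, 130 / ℚ) ramifies at {5, 13}: a division algebra.

[5, 13]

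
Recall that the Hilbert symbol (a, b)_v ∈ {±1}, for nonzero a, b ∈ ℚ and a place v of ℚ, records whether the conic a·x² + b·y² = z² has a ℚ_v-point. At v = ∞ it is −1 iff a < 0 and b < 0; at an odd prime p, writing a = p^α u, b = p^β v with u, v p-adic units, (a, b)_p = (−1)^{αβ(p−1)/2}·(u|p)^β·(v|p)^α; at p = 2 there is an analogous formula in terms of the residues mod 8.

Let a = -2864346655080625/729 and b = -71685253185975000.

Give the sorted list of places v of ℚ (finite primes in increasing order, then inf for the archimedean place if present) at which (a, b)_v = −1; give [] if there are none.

(a, b) ≡ (-6409, -3190) mod (ℚ^×)²; places V = {2, 3, 5, 11, 13, 17, 29, ∞}.
(a,b)_2: α=0, β=3; u≡7, v≡5 (mod 8); ε(u)ε(v)=1·0, αω(v)=0·1, βω(u)=3·0; sum ≡ 0  ⇒  +1.
(a,b)_∞: sgn(-6409)=−, sgn(-3190)=−, so -1.
(a,b)_13: α=3, u≡9; β=4, v≡11 (mod 13); (9|13)=+1, (11|13)=-1; sign (−1)^0·+1^4·-1^3 = -1.
(a,b)_5: α=4, u≡4; β=5, v≡3 (mod 5); (4|5)=+1, (3|5)=-1; sign (−1)^0·+1^5·-1^4 = +1.
(a,b)_11: α=4, u≡1; β=3, v≡8 (mod 11); (1|11)=+1, (8|11)=-1; sign (−1)^0·+1^3·-1^4 = +1.
(a,b)_17: α=3, u≡7; β=2, v≡6 (mod 17); (7|17)=-1, (6|17)=-1; sign (−1)^0·-1^2·-1^3 = -1.
(a,b)_29: α=1, u≡19; β=1, v≡13 (mod 29); (19|29)=-1, (13|29)=+1; sign (−1)^0·-1^1·+1^1 = -1.
(a,b)_3: α=-6, u≡2; β=2, v≡2 (mod 3); (2|3)=-1, (2|3)=-1; sign (−1)^0·-1^2·-1^-6 = +1.
Ram(-6409, -3190) = {13, 17, 29, ∞}; no ℚ_13-point on the conic.

[13, 17, 29, inf]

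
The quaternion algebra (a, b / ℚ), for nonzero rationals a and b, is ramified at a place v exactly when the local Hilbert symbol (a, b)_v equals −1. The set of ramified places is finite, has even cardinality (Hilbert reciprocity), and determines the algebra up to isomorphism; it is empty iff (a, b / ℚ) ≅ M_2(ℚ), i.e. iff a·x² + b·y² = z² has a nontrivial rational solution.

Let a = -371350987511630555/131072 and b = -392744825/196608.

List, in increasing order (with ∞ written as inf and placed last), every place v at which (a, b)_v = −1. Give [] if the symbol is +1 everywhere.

(a, b) ≡ (-310, -3219) mod (ℚ^×)²; places V = {2, 3, 5, 11, 13, 29, 31, 37, ∞}.
(a,b)_37: α=2, u≡17; β=1, v≡35 (mod 37); (17|37)=-1, (35|37)=-1; sign (−1)^0·-1^1·-1^2 = -1.
(a,b)_29: α=4, u≡5; β=1, v≡1 (mod 29); (5|29)=+1, (1|29)=+1; sign (−1)^0·+1^1·+1^4 = +1.
(a,b)_2: α=-17, β=-16; u≡5, v≡5 (mod 8); ε(u)ε(v)=0·0, αω(v)=-17·1, βω(u)=-16·1; sum ≡ 1  ⇒  -1.
(a,b)_31: α=1, u≡17; β=0, v≡16 (mod 31); (17|31)=-1, (16|31)=+1; sign (−1)^0·-1^0·+1^1 = +1.
(a,b)_5: α=1, u≡2; β=2, v≡4 (mod 5); (2|5)=-1, (4|5)=+1; sign (−1)^0·-1^2·+1^1 = +1.
(a,b)_∞: sgn(-310)=−, sgn(-3219)=−, so -1.
(a,b)_11: α=4, u≡4; β=4, v≡3 (mod 11); (4|11)=+1, (3|11)=+1; sign (−1)^0·+1^4·+1^4 = +1.
(a,b)_13: α=2, u≡6; β=0, v≡11 (mod 13); (6|13)=-1, (11|13)=-1; sign (−1)^0·-1^0·-1^2 = +1.
(a,b)_3: α=0, u≡2; β=-1, v≡1 (mod 3); (2|3)=-1, (1|3)=+1; sign (−1)^0·-1^-1·+1^0 = -1.
Ram(-310, -3219) = {2, 3, 37, ∞}; no ℚ_2-point on the conic.

[2, 3, 37, inf]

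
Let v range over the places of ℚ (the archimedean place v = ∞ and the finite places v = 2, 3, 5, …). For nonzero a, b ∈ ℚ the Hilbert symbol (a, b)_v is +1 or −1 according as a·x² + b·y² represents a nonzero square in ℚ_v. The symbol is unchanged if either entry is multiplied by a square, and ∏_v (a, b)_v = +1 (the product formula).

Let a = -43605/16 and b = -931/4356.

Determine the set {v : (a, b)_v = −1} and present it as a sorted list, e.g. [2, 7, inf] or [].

Mod squares: a ≡ -4845, b ≡ -19. Check v ∈ {∞, 2, 3, 5, 7, 11, 17, 19}.
v=3: a=3^3·(≡2), b=3^-2·(≡2) mod 3; (2|3)=-1, (2|3)=-1; (−1)^{3·-2·1}·(-1)^-2·(-1)^3 = -1.
v=11: a=11^0·(≡2), b=11^-2·(≡5) mod 11; (2|11)=-1, (5|11)=+1; (−1)^{0·-2·5}·(-1)^-2·(+1)^0 = +1.
v=7: a=7^0·(≡6), b=7^2·(≡1) mod 7; (6|7)=-1, (1|7)=+1; (−1)^{0·2·3}·(-1)^2·(+1)^0 = +1.
v=2: v_2(a)=-4, v_2(b)=-2; units ≡ 3, 5 (mod 8); ε·ε+αω+βω = 1·0+-4·1+-2·1 ≡ 0  ⇒  (a,b)_2 = +1.
v=5: a=5^1·(≡4), b=5^0·(≡4) mod 5; (4|5)=+1, (4|5)=+1; (−1)^{1·0·2}·(+1)^0·(+1)^1 = +1.
v=∞: -4845 < 0 and -19 < 0  ⇒  (a,b)_∞ = -1.
v=19: a=19^1·(≡5), b=19^1·(≡13) mod 19; (5|19)=+1, (13|19)=-1; (−1)^{1·1·9}·(+1)^1·(-1)^1 = +1.
v=17: a=17^1·(≡15), b=17^0·(≡1) mod 17; (15|17)=+1, (1|17)=+1; (−1)^{1·0·8}·(+1)^0·(+1)^1 = +1.
|Ram(-4845, -19)| = 2, even; anisotropic at {3, ∞}.

[3, inf]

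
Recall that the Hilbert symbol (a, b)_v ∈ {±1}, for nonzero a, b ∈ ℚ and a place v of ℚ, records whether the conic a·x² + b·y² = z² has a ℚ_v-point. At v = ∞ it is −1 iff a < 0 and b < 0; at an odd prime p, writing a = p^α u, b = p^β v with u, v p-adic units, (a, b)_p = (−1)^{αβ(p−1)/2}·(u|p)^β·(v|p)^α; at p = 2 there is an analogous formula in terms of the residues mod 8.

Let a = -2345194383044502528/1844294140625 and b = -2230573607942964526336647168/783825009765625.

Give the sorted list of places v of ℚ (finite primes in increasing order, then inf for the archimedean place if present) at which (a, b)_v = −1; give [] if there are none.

Mod squares: a ≡ -622081, b ≡ -2. Check v ∈ {∞, 2, 3, 5, 7, 11, 17, 19, 23, 31, 37, 43}.
v=43: a=43^1·(≡23), b=43^2·(≡11) mod 43; (23|43)=+1, (11|43)=+1; (−1)^{1·2·21}·(+1)^2·(+1)^1 = +1.
v=37: a=37^1·(≡19), b=37^2·(≡32) mod 37; (19|37)=-1, (32|37)=-1; (−1)^{1·2·18}·(-1)^2·(-1)^1 = -1.
v=23: a=23^1·(≡12), b=23^2·(≡15) mod 23; (12|23)=+1, (15|23)=-1; (−1)^{1·2·11}·(+1)^2·(-1)^1 = -1.
v=7: a=7^2·(≡2), b=7^2·(≡3) mod 7; (2|7)=+1, (3|7)=-1; (−1)^{2·2·3}·(+1)^2·(-1)^2 = +1.
v=17: a=17^-3·(≡4), b=17^-4·(≡4) mod 17; (4|17)=+1, (4|17)=+1; (−1)^{-3·-4·8}·(+1)^-4·(+1)^-3 = +1.
v=5: a=5^-8·(≡4), b=5^-10·(≡2) mod 5; (4|5)=+1, (2|5)=-1; (−1)^{-8·-10·2}·(+1)^-10·(-1)^-8 = +1.
v=2: v_2(a)=10, v_2(b)=13; units ≡ 7, 7 (mod 8); ε·ε+αω+βω = 1·1+10·0+13·0 ≡ 1  ⇒  (a,b)_2 = -1.
v=19: a=19^4·(≡1), b=19^6·(≡6) mod 19; (1|19)=+1, (6|19)=+1; (−1)^{4·6·9}·(+1)^6·(+1)^4 = +1.
v=∞: -622081 < 0 and -2 < 0  ⇒  (a,b)_∞ = -1.
v=3: a=3^4·(≡2), b=3^6·(≡1) mod 3; (2|3)=-1, (1|3)=+1; (−1)^{4·6·1}·(-1)^6·(+1)^4 = +1.
v=31: a=31^-2·(≡23), b=31^-2·(≡24) mod 31; (23|31)=-1, (24|31)=-1; (−1)^{-2·-2·15}·(-1)^-2·(-1)^-2 = +1.
v=11: a=11^2·(≡6), b=11^2·(≡5) mod 11; (6|11)=-1, (5|11)=+1; (−1)^{2·2·5}·(-1)^2·(+1)^2 = +1.
(-622081, -2 / ℚ) ramifies at {2, 23, 37, ∞}: a division algebra.

[2, 23, 37, inf]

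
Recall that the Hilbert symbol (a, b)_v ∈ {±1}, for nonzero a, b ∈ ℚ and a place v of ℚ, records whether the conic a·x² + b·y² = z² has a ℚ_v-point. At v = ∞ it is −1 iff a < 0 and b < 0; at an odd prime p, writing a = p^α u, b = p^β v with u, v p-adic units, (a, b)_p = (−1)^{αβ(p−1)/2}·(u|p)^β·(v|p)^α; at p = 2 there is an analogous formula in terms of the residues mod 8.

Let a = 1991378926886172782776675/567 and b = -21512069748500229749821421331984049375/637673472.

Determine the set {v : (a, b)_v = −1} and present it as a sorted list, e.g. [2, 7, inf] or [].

(a, b) ≡ (629629, -376142) mod (ℚ^×)²; places V = {2, 3, 5, 7, 11, 13, 17, 19, 23, 31, 37, ∞}.
(a,b)_3: α=-4, u≡1; β=-4, v≡1 (mod 3); (1|3)=+1, (1|3)=+1; sign (−1)^0·+1^-4·+1^-4 = +1.
(a,b)_23: α=2, u≡3; β=3, v≡20 (mod 23); (3|23)=+1, (20|23)=-1; sign (−1)^0·+1^3·-1^2 = +1.
(a,b)_13: α=3, u≡5; β=5, v≡3 (mod 13); (5|13)=-1, (3|13)=+1; sign (−1)^0·-1^5·+1^3 = -1.
(a,b)_37: α=5, u≡33; β=5, v≡10 (mod 37); (33|37)=+1, (10|37)=+1; sign (−1)^0·+1^5·+1^5 = +1.
(a,b)_2: α=0, β=-13; u≡5, v≡1 (mod 8); ε(u)ε(v)=0·0, αω(v)=0·0, βω(u)=-13·1; sum ≡ 1  ⇒  -1.
(a,b)_31: α=0, u≡5; β=-2, v≡23 (mod 31); (5|31)=+1, (23|31)=-1; sign (−1)^0·+1^-2·-1^0 = +1.
(a,b)_19: α=2, u≡1; β=2, v≡4 (mod 19); (1|19)=+1, (4|19)=+1; sign (−1)^0·+1^2·+1^2 = +1.
(a,b)_∞: sgn(629629)=+, sgn(-376142)=−, so +1.
(a,b)_5: α=2, u≡1; β=4, v≡3 (mod 5); (1|5)=+1, (3|5)=-1; sign (−1)^0·+1^4·-1^2 = +1.
(a,b)_11: α=5, u≡7; β=8, v≡1 (mod 11); (7|11)=-1, (1|11)=+1; sign (−1)^0·-1^8·+1^5 = +1.
(a,b)_7: α=-1, u≡1; β=0, v≡6 (mod 7); (1|7)=+1, (6|7)=-1; sign (−1)^0·+1^0·-1^-1 = -1.
(a,b)_17: α=1, u≡14; β=5, v≡8 (mod 17); (14|17)=-1, (8|17)=+1; sign (−1)^0·-1^5·+1^1 = -1.
(629629, -376142 / ℚ) ramifies at {2, 7, 13, 17}: a division algebra.

[2, 7, 13, 17]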